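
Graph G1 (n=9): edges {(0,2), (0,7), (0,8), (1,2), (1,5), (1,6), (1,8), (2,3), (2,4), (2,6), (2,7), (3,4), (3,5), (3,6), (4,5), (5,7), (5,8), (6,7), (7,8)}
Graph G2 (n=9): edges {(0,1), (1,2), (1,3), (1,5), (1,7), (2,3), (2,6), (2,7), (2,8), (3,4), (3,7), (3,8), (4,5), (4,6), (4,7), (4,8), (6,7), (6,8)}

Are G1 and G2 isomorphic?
No, not isomorphic

The graphs are NOT isomorphic.

Counting triangles (3-cliques): G1 has 9, G2 has 11.
Triangle count is an isomorphism invariant, so differing triangle counts rule out isomorphism.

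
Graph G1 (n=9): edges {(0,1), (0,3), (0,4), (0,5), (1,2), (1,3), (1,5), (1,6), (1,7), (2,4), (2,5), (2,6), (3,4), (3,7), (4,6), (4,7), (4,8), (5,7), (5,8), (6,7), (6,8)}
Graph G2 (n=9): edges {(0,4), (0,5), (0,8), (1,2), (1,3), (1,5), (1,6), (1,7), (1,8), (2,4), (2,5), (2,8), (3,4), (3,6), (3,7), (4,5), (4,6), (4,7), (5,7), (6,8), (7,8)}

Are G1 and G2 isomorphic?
Yes, isomorphic

The graphs are isomorphic.
One valid mapping φ: V(G1) → V(G2): 0→6, 1→1, 2→2, 3→3, 4→4, 5→8, 6→5, 7→7, 8→0

Verify φ preserves adjacency — for each edge of G1, its image is an edge of G2:
  (0,1) → (φ(0),φ(1)) = (1,6) ∈ E(G2) ✓
  (0,3) → (φ(0),φ(3)) = (3,6) ∈ E(G2) ✓
  (0,4) → (φ(0),φ(4)) = (4,6) ∈ E(G2) ✓
  (0,5) → (φ(0),φ(5)) = (6,8) ∈ E(G2) ✓
  (1,2) → (φ(1),φ(2)) = (1,2) ∈ E(G2) ✓
  (1,3) → (φ(1),φ(3)) = (1,3) ∈ E(G2) ✓
  (1,5) → (φ(1),φ(5)) = (1,8) ∈ E(G2) ✓
  (1,6) → (φ(1),φ(6)) = (1,5) ∈ E(G2) ✓
  (1,7) → (φ(1),φ(7)) = (1,7) ∈ E(G2) ✓
  (2,4) → (φ(2),φ(4)) = (2,4) ∈ E(G2) ✓
  (2,5) → (φ(2),φ(5)) = (2,8) ∈ E(G2) ✓
  (2,6) → (φ(2),φ(6)) = (2,5) ∈ E(G2) ✓
  (3,4) → (φ(3),φ(4)) = (3,4) ∈ E(G2) ✓
  (3,7) → (φ(3),φ(7)) = (3,7) ∈ E(G2) ✓
  (4,6) → (φ(4),φ(6)) = (4,5) ∈ E(G2) ✓
  (4,7) → (φ(4),φ(7)) = (4,7) ∈ E(G2) ✓
  (4,8) → (φ(4),φ(8)) = (0,4) ∈ E(G2) ✓
  (5,7) → (φ(5),φ(7)) = (7,8) ∈ E(G2) ✓
  (5,8) → (φ(5),φ(8)) = (0,8) ∈ E(G2) ✓
  (6,7) → (φ(6),φ(7)) = (5,7) ∈ E(G2) ✓
  (6,8) → (φ(6),φ(8)) = (0,5) ∈ E(G2) ✓
All 21 edges of G1 map to edges of G2, and |E(G1)| = |E(G2)| = 21, so φ is a bijection on edges as well as vertices. Hence G1 ≅ G2.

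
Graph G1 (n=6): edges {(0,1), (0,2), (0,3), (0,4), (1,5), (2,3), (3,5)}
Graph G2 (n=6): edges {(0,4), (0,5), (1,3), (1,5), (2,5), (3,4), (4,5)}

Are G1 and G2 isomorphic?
Yes, isomorphic

The graphs are isomorphic.
One valid mapping φ: V(G1) → V(G2): 0→5, 1→1, 2→0, 3→4, 4→2, 5→3

Verify φ preserves adjacency — for each edge of G1, its image is an edge of G2:
  (0,1) → (φ(0),φ(1)) = (1,5) ∈ E(G2) ✓
  (0,2) → (φ(0),φ(2)) = (0,5) ∈ E(G2) ✓
  (0,3) → (φ(0),φ(3)) = (4,5) ∈ E(G2) ✓
  (0,4) → (φ(0),φ(4)) = (2,5) ∈ E(G2) ✓
  (1,5) → (φ(1),φ(5)) = (1,3) ∈ E(G2) ✓
  (2,3) → (φ(2),φ(3)) = (0,4) ∈ E(G2) ✓
  (3,5) → (φ(3),φ(5)) = (3,4) ∈ E(G2) ✓
All 7 edges of G1 map to edges of G2, and |E(G1)| = |E(G2)| = 7, so φ is a bijection on edges as well as vertices. Hence G1 ≅ G2.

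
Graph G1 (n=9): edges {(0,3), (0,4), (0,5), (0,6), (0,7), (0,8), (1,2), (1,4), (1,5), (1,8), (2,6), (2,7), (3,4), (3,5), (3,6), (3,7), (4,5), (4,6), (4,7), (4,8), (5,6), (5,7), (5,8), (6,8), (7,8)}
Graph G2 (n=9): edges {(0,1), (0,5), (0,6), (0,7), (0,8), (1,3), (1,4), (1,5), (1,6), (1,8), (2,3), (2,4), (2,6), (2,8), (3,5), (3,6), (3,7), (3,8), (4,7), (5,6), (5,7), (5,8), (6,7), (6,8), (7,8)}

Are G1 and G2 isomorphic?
Yes, isomorphic

The graphs are isomorphic.
One valid mapping φ: V(G1) → V(G2): 0→5, 1→2, 2→4, 3→0, 4→6, 5→8, 6→7, 7→1, 8→3

Verify φ preserves adjacency — for each edge of G1, its image is an edge of G2:
  (0,3) → (φ(0),φ(3)) = (0,5) ∈ E(G2) ✓
  (0,4) → (φ(0),φ(4)) = (5,6) ∈ E(G2) ✓
  (0,5) → (φ(0),φ(5)) = (5,8) ∈ E(G2) ✓
  (0,6) → (φ(0),φ(6)) = (5,7) ∈ E(G2) ✓
  (0,7) → (φ(0),φ(7)) = (1,5) ∈ E(G2) ✓
  (0,8) → (φ(0),φ(8)) = (3,5) ∈ E(G2) ✓
  (1,2) → (φ(1),φ(2)) = (2,4) ∈ E(G2) ✓
  (1,4) → (φ(1),φ(4)) = (2,6) ∈ E(G2) ✓
  (1,5) → (φ(1),φ(5)) = (2,8) ∈ E(G2) ✓
  (1,8) → (φ(1),φ(8)) = (2,3) ∈ E(G2) ✓
  (2,6) → (φ(2),φ(6)) = (4,7) ∈ E(G2) ✓
  (2,7) → (φ(2),φ(7)) = (1,4) ∈ E(G2) ✓
  (3,4) → (φ(3),φ(4)) = (0,6) ∈ E(G2) ✓
  (3,5) → (φ(3),φ(5)) = (0,8) ∈ E(G2) ✓
  (3,6) → (φ(3),φ(6)) = (0,7) ∈ E(G2) ✓
  (3,7) → (φ(3),φ(7)) = (0,1) ∈ E(G2) ✓
  (4,5) → (φ(4),φ(5)) = (6,8) ∈ E(G2) ✓
  (4,6) → (φ(4),φ(6)) = (6,7) ∈ E(G2) ✓
  (4,7) → (φ(4),φ(7)) = (1,6) ∈ E(G2) ✓
  (4,8) → (φ(4),φ(8)) = (3,6) ∈ E(G2) ✓
  (5,6) → (φ(5),φ(6)) = (7,8) ∈ E(G2) ✓
  (5,7) → (φ(5),φ(7)) = (1,8) ∈ E(G2) ✓
  (5,8) → (φ(5),φ(8)) = (3,8) ∈ E(G2) ✓
  (6,8) → (φ(6),φ(8)) = (3,7) ∈ E(G2) ✓
  (7,8) → (φ(7),φ(8)) = (1,3) ∈ E(G2) ✓
All 25 edges of G1 map to edges of G2, and |E(G1)| = |E(G2)| = 25, so φ is a bijection on edges as well as vertices. Hence G1 ≅ G2.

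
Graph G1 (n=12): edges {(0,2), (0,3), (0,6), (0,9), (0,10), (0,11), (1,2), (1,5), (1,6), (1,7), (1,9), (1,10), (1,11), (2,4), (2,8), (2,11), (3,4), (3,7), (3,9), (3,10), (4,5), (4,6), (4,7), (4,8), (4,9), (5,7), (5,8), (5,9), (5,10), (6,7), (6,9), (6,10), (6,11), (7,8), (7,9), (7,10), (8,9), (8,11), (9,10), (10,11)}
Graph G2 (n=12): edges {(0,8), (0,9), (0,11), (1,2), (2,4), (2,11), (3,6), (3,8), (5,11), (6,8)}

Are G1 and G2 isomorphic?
No, not isomorphic

The graphs are NOT isomorphic.

Connected components of G1: 1 component(s) with vertex sets [[0, 1, 2, 3, 4, 5, 6, 7, 8, 9, 10, 11]], sizes [12].
Connected components of G2: 3 component(s) with vertex sets [[7], [10], [0, 1, 2, 3, 4, 5, 6, 8, 9, 11]], sizes [1, 1, 10].
The number of connected components (and the multiset of component sizes) is an isomorphism invariant — an isomorphism maps each component of G1 bijectively onto a component of G2. Since G1 has 1 component(s) and G2 has 3, they cannot be isomorphic.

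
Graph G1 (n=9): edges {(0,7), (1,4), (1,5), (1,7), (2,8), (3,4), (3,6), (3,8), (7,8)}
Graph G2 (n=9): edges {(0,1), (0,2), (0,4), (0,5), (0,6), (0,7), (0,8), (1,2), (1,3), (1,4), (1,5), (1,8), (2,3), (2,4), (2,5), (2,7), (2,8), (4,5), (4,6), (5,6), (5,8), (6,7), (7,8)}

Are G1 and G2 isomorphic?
No, not isomorphic

The graphs are NOT isomorphic.

Degrees in G1: deg(0)=1, deg(1)=3, deg(2)=1, deg(3)=3, deg(4)=2, deg(5)=1, deg(6)=1, deg(7)=3, deg(8)=3.
Sorted degree sequence of G1: [3, 3, 3, 3, 2, 1, 1, 1, 1].
Degrees in G2: deg(0)=7, deg(1)=6, deg(2)=7, deg(3)=2, deg(4)=5, deg(5)=6, deg(6)=4, deg(7)=4, deg(8)=5.
Sorted degree sequence of G2: [7, 7, 6, 6, 5, 5, 4, 4, 2].
The (sorted) degree sequence is an isomorphism invariant, so since G1 and G2 have different degree sequences they cannot be isomorphic.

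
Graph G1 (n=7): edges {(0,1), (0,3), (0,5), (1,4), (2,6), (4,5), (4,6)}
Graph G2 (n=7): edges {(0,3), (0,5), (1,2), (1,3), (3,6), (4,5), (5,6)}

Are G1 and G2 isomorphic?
Yes, isomorphic

The graphs are isomorphic.
One valid mapping φ: V(G1) → V(G2): 0→5, 1→6, 2→2, 3→4, 4→3, 5→0, 6→1

Verify φ preserves adjacency — for each edge of G1, its image is an edge of G2:
  (0,1) → (φ(0),φ(1)) = (5,6) ∈ E(G2) ✓
  (0,3) → (φ(0),φ(3)) = (4,5) ∈ E(G2) ✓
  (0,5) → (φ(0),φ(5)) = (0,5) ∈ E(G2) ✓
  (1,4) → (φ(1),φ(4)) = (3,6) ∈ E(G2) ✓
  (2,6) → (φ(2),φ(6)) = (1,2) ∈ E(G2) ✓
  (4,5) → (φ(4),φ(5)) = (0,3) ∈ E(G2) ✓
  (4,6) → (φ(4),φ(6)) = (1,3) ∈ E(G2) ✓
All 7 edges of G1 map to edges of G2, and |E(G1)| = |E(G2)| = 7, so φ is a bijection on edges as well as vertices. Hence G1 ≅ G2.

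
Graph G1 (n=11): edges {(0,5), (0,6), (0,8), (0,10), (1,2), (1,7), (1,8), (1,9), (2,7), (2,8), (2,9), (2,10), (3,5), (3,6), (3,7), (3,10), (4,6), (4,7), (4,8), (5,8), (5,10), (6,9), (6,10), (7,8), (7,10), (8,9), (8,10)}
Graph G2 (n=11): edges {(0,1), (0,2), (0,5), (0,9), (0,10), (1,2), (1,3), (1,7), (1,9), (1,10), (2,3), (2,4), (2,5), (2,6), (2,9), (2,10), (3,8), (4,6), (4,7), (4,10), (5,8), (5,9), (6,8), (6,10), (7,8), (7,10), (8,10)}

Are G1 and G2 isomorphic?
Yes, isomorphic

The graphs are isomorphic.
One valid mapping φ: V(G1) → V(G2): 0→6, 1→9, 2→0, 3→7, 4→3, 5→4, 6→8, 7→1, 8→2, 9→5, 10→10

Verify φ preserves adjacency — for each edge of G1, its image is an edge of G2:
  (0,5) → (φ(0),φ(5)) = (4,6) ∈ E(G2) ✓
  (0,6) → (φ(0),φ(6)) = (6,8) ∈ E(G2) ✓
  (0,8) → (φ(0),φ(8)) = (2,6) ∈ E(G2) ✓
  (0,10) → (φ(0),φ(10)) = (6,10) ∈ E(G2) ✓
  (1,2) → (φ(1),φ(2)) = (0,9) ∈ E(G2) ✓
  (1,7) → (φ(1),φ(7)) = (1,9) ∈ E(G2) ✓
  (1,8) → (φ(1),φ(8)) = (2,9) ∈ E(G2) ✓
  (1,9) → (φ(1),φ(9)) = (5,9) ∈ E(G2) ✓
  (2,7) → (φ(2),φ(7)) = (0,1) ∈ E(G2) ✓
  (2,8) → (φ(2),φ(8)) = (0,2) ∈ E(G2) ✓
  (2,9) → (φ(2),φ(9)) = (0,5) ∈ E(G2) ✓
  (2,10) → (φ(2),φ(10)) = (0,10) ∈ E(G2) ✓
  (3,5) → (φ(3),φ(5)) = (4,7) ∈ E(G2) ✓
  (3,6) → (φ(3),φ(6)) = (7,8) ∈ E(G2) ✓
  (3,7) → (φ(3),φ(7)) = (1,7) ∈ E(G2) ✓
  (3,10) → (φ(3),φ(10)) = (7,10) ∈ E(G2) ✓
  (4,6) → (φ(4),φ(6)) = (3,8) ∈ E(G2) ✓
  (4,7) → (φ(4),φ(7)) = (1,3) ∈ E(G2) ✓
  (4,8) → (φ(4),φ(8)) = (2,3) ∈ E(G2) ✓
  (5,8) → (φ(5),φ(8)) = (2,4) ∈ E(G2) ✓
  (5,10) → (φ(5),φ(10)) = (4,10) ∈ E(G2) ✓
  (6,9) → (φ(6),φ(9)) = (5,8) ∈ E(G2) ✓
  (6,10) → (φ(6),φ(10)) = (8,10) ∈ E(G2) ✓
  (7,8) → (φ(7),φ(8)) = (1,2) ∈ E(G2) ✓
  (7,10) → (φ(7),φ(10)) = (1,10) ∈ E(G2) ✓
  (8,9) → (φ(8),φ(9)) = (2,5) ∈ E(G2) ✓
  (8,10) → (φ(8),φ(10)) = (2,10) ∈ E(G2) ✓
All 27 edges of G1 map to edges of G2, and |E(G1)| = |E(G2)| = 27, so φ is a bijection on edges as well as vertices. Hence G1 ≅ G2.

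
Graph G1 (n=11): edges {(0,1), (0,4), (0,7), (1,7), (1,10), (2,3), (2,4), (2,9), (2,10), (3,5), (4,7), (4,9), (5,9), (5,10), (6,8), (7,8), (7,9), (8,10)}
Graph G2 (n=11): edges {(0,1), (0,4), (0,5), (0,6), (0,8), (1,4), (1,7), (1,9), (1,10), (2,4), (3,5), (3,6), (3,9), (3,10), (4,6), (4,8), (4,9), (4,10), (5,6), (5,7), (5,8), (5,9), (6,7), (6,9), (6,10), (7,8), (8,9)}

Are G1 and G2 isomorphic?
No, not isomorphic

The graphs are NOT isomorphic.

Degrees in G1: deg(0)=3, deg(1)=3, deg(2)=4, deg(3)=2, deg(4)=4, deg(5)=3, deg(6)=1, deg(7)=5, deg(8)=3, deg(9)=4, deg(10)=4.
Sorted degree sequence of G1: [5, 4, 4, 4, 4, 3, 3, 3, 3, 2, 1].
Degrees in G2: deg(0)=5, deg(1)=5, deg(2)=1, deg(3)=4, deg(4)=7, deg(5)=6, deg(6)=7, deg(7)=4, deg(8)=5, deg(9)=6, deg(10)=4.
Sorted degree sequence of G2: [7, 7, 6, 6, 5, 5, 5, 4, 4, 4, 1].
The (sorted) degree sequence is an isomorphism invariant, so since G1 and G2 have different degree sequences they cannot be isomorphic.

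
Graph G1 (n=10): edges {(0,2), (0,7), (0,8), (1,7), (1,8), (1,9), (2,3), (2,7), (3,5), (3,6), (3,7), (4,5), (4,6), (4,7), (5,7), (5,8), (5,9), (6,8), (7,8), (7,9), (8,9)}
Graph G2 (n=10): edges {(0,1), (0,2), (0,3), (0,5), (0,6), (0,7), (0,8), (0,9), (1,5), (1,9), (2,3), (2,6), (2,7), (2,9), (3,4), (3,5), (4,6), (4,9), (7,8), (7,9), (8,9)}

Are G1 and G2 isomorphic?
Yes, isomorphic

The graphs are isomorphic.
One valid mapping φ: V(G1) → V(G2): 0→1, 1→8, 2→5, 3→3, 4→6, 5→2, 6→4, 7→0, 8→9, 9→7

Verify φ preserves adjacency — for each edge of G1, its image is an edge of G2:
  (0,2) → (φ(0),φ(2)) = (1,5) ∈ E(G2) ✓
  (0,7) → (φ(0),φ(7)) = (0,1) ∈ E(G2) ✓
  (0,8) → (φ(0),φ(8)) = (1,9) ∈ E(G2) ✓
  (1,7) → (φ(1),φ(7)) = (0,8) ∈ E(G2) ✓
  (1,8) → (φ(1),φ(8)) = (8,9) ∈ E(G2) ✓
  (1,9) → (φ(1),φ(9)) = (7,8) ∈ E(G2) ✓
  (2,3) → (φ(2),φ(3)) = (3,5) ∈ E(G2) ✓
  (2,7) → (φ(2),φ(7)) = (0,5) ∈ E(G2) ✓
  (3,5) → (φ(3),φ(5)) = (2,3) ∈ E(G2) ✓
  (3,6) → (φ(3),φ(6)) = (3,4) ∈ E(G2) ✓
  (3,7) → (φ(3),φ(7)) = (0,3) ∈ E(G2) ✓
  (4,5) → (φ(4),φ(5)) = (2,6) ∈ E(G2) ✓
  (4,6) → (φ(4),φ(6)) = (4,6) ∈ E(G2) ✓
  (4,7) → (φ(4),φ(7)) = (0,6) ∈ E(G2) ✓
  (5,7) → (φ(5),φ(7)) = (0,2) ∈ E(G2) ✓
  (5,8) → (φ(5),φ(8)) = (2,9) ∈ E(G2) ✓
  (5,9) → (φ(5),φ(9)) = (2,7) ∈ E(G2) ✓
  (6,8) → (φ(6),φ(8)) = (4,9) ∈ E(G2) ✓
  (7,8) → (φ(7),φ(8)) = (0,9) ∈ E(G2) ✓
  (7,9) → (φ(7),φ(9)) = (0,7) ∈ E(G2) ✓
  (8,9) → (φ(8),φ(9)) = (7,9) ∈ E(G2) ✓
All 21 edges of G1 map to edges of G2, and |E(G1)| = |E(G2)| = 21, so φ is a bijection on edges as well as vertices. Hence G1 ≅ G2.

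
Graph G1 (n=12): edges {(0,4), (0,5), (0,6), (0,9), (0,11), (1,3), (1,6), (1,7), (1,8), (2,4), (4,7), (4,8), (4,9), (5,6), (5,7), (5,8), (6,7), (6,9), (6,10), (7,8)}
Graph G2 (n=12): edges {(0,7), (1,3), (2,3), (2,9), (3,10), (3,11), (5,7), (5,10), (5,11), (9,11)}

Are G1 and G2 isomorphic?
No, not isomorphic

The graphs are NOT isomorphic.

Connected components of G1: 1 component(s) with vertex sets [[0, 1, 2, 3, 4, 5, 6, 7, 8, 9, 10, 11]], sizes [12].
Connected components of G2: 4 component(s) with vertex sets [[4], [6], [8], [0, 1, 2, 3, 5, 7, 9, 10, 11]], sizes [1, 1, 1, 9].
The number of connected components (and the multiset of component sizes) is an isomorphism invariant — an isomorphism maps each component of G1 bijectively onto a component of G2. Since G1 has 1 component(s) and G2 has 4, they cannot be isomorphic.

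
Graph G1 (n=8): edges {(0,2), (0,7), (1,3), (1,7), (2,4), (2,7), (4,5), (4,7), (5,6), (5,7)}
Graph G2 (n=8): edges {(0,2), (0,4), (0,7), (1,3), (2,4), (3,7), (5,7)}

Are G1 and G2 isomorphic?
No, not isomorphic

The graphs are NOT isomorphic.

Counting triangles (3-cliques): G1 has 3, G2 has 1.
Triangle count is an isomorphism invariant, so differing triangle counts rule out isomorphism.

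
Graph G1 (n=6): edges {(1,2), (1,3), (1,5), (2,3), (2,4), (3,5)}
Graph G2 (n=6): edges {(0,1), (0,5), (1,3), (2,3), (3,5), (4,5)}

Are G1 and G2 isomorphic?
No, not isomorphic

The graphs are NOT isomorphic.

Counting triangles (3-cliques): G1 has 2, G2 has 0.
Triangle count is an isomorphism invariant, so differing triangle counts rule out isomorphism.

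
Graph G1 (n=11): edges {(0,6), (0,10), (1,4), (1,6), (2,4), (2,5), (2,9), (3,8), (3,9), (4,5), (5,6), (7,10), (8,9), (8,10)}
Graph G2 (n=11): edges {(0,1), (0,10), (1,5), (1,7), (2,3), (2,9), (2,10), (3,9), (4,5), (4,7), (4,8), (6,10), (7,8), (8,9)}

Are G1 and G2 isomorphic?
Yes, isomorphic

The graphs are isomorphic.
One valid mapping φ: V(G1) → V(G2): 0→0, 1→5, 2→8, 3→3, 4→4, 5→7, 6→1, 7→6, 8→2, 9→9, 10→10

Verify φ preserves adjacency — for each edge of G1, its image is an edge of G2:
  (0,6) → (φ(0),φ(6)) = (0,1) ∈ E(G2) ✓
  (0,10) → (φ(0),φ(10)) = (0,10) ∈ E(G2) ✓
  (1,4) → (φ(1),φ(4)) = (4,5) ∈ E(G2) ✓
  (1,6) → (φ(1),φ(6)) = (1,5) ∈ E(G2) ✓
  (2,4) → (φ(2),φ(4)) = (4,8) ∈ E(G2) ✓
  (2,5) → (φ(2),φ(5)) = (7,8) ∈ E(G2) ✓
  (2,9) → (φ(2),φ(9)) = (8,9) ∈ E(G2) ✓
  (3,8) → (φ(3),φ(8)) = (2,3) ∈ E(G2) ✓
  (3,9) → (φ(3),φ(9)) = (3,9) ∈ E(G2) ✓
  (4,5) → (φ(4),φ(5)) = (4,7) ∈ E(G2) ✓
  (5,6) → (φ(5),φ(6)) = (1,7) ∈ E(G2) ✓
  (7,10) → (φ(7),φ(10)) = (6,10) ∈ E(G2) ✓
  (8,9) → (φ(8),φ(9)) = (2,9) ∈ E(G2) ✓
  (8,10) → (φ(8),φ(10)) = (2,10) ∈ E(G2) ✓
All 14 edges of G1 map to edges of G2, and |E(G1)| = |E(G2)| = 14, so φ is a bijection on edges as well as vertices. Hence G1 ≅ G2.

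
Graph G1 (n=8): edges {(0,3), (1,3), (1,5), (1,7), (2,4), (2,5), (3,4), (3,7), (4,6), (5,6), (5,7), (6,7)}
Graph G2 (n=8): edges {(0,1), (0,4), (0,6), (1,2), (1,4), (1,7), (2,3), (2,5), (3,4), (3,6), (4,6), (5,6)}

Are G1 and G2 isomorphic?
Yes, isomorphic

The graphs are isomorphic.
One valid mapping φ: V(G1) → V(G2): 0→7, 1→0, 2→5, 3→1, 4→2, 5→6, 6→3, 7→4

Verify φ preserves adjacency — for each edge of G1, its image is an edge of G2:
  (0,3) → (φ(0),φ(3)) = (1,7) ∈ E(G2) ✓
  (1,3) → (φ(1),φ(3)) = (0,1) ∈ E(G2) ✓
  (1,5) → (φ(1),φ(5)) = (0,6) ∈ E(G2) ✓
  (1,7) → (φ(1),φ(7)) = (0,4) ∈ E(G2) ✓
  (2,4) → (φ(2),φ(4)) = (2,5) ∈ E(G2) ✓
  (2,5) → (φ(2),φ(5)) = (5,6) ∈ E(G2) ✓
  (3,4) → (φ(3),φ(4)) = (1,2) ∈ E(G2) ✓
  (3,7) → (φ(3),φ(7)) = (1,4) ∈ E(G2) ✓
  (4,6) → (φ(4),φ(6)) = (2,3) ∈ E(G2) ✓
  (5,6) → (φ(5),φ(6)) = (3,6) ∈ E(G2) ✓
  (5,7) → (φ(5),φ(7)) = (4,6) ∈ E(G2) ✓
  (6,7) → (φ(6),φ(7)) = (3,4) ∈ E(G2) ✓
All 12 edges of G1 map to edges of G2, and |E(G1)| = |E(G2)| = 12, so φ is a bijection on edges as well as vertices. Hence G1 ≅ G2.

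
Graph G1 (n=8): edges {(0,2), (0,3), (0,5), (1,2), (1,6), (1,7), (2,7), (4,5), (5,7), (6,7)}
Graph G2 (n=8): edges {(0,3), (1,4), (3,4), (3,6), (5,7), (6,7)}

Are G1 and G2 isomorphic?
No, not isomorphic

The graphs are NOT isomorphic.

Counting triangles (3-cliques): G1 has 2, G2 has 0.
Triangle count is an isomorphism invariant, so differing triangle counts rule out isomorphism.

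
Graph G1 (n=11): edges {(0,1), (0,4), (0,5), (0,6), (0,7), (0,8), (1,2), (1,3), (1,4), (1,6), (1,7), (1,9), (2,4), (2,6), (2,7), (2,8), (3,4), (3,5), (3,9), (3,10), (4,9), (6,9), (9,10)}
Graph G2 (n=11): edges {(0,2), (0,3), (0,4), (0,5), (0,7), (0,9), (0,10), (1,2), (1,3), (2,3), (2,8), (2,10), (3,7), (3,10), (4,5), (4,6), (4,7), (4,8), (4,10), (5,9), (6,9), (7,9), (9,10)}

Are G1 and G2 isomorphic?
Yes, isomorphic

The graphs are isomorphic.
One valid mapping φ: V(G1) → V(G2): 0→4, 1→0, 2→9, 3→2, 4→10, 5→8, 6→7, 7→5, 8→6, 9→3, 10→1

Verify φ preserves adjacency — for each edge of G1, its image is an edge of G2:
  (0,1) → (φ(0),φ(1)) = (0,4) ∈ E(G2) ✓
  (0,4) → (φ(0),φ(4)) = (4,10) ∈ E(G2) ✓
  (0,5) → (φ(0),φ(5)) = (4,8) ∈ E(G2) ✓
  (0,6) → (φ(0),φ(6)) = (4,7) ∈ E(G2) ✓
  (0,7) → (φ(0),φ(7)) = (4,5) ∈ E(G2) ✓
  (0,8) → (φ(0),φ(8)) = (4,6) ∈ E(G2) ✓
  (1,2) → (φ(1),φ(2)) = (0,9) ∈ E(G2) ✓
  (1,3) → (φ(1),φ(3)) = (0,2) ∈ E(G2) ✓
  (1,4) → (φ(1),φ(4)) = (0,10) ∈ E(G2) ✓
  (1,6) → (φ(1),φ(6)) = (0,7) ∈ E(G2) ✓
  (1,7) → (φ(1),φ(7)) = (0,5) ∈ E(G2) ✓
  (1,9) → (φ(1),φ(9)) = (0,3) ∈ E(G2) ✓
  (2,4) → (φ(2),φ(4)) = (9,10) ∈ E(G2) ✓
  (2,6) → (φ(2),φ(6)) = (7,9) ∈ E(G2) ✓
  (2,7) → (φ(2),φ(7)) = (5,9) ∈ E(G2) ✓
  (2,8) → (φ(2),φ(8)) = (6,9) ∈ E(G2) ✓
  (3,4) → (φ(3),φ(4)) = (2,10) ∈ E(G2) ✓
  (3,5) → (φ(3),φ(5)) = (2,8) ∈ E(G2) ✓
  (3,9) → (φ(3),φ(9)) = (2,3) ∈ E(G2) ✓
  (3,10) → (φ(3),φ(10)) = (1,2) ∈ E(G2) ✓
  (4,9) → (φ(4),φ(9)) = (3,10) ∈ E(G2) ✓
  (6,9) → (φ(6),φ(9)) = (3,7) ∈ E(G2) ✓
  (9,10) → (φ(9),φ(10)) = (1,3) ∈ E(G2) ✓
All 23 edges of G1 map to edges of G2, and |E(G1)| = |E(G2)| = 23, so φ is a bijection on edges as well as vertices. Hence G1 ≅ G2.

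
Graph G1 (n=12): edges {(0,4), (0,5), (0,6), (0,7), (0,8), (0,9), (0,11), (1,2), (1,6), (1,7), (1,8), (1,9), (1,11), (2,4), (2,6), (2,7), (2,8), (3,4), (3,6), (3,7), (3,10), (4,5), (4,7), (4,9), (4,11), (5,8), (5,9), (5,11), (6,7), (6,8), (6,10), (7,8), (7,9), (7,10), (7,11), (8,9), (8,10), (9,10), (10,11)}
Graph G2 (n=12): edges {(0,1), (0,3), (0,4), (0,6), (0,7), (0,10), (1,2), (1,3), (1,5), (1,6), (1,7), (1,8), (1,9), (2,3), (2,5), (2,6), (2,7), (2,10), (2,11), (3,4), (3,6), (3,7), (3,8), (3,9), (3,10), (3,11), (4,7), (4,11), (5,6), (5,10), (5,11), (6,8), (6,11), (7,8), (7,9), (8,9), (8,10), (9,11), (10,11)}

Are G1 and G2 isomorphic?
Yes, isomorphic

The graphs are isomorphic.
One valid mapping φ: V(G1) → V(G2): 0→2, 1→8, 2→9, 3→4, 4→11, 5→5, 6→7, 7→3, 8→1, 9→6, 10→0, 11→10

Verify φ preserves adjacency — for each edge of G1, its image is an edge of G2:
  (0,4) → (φ(0),φ(4)) = (2,11) ∈ E(G2) ✓
  (0,5) → (φ(0),φ(5)) = (2,5) ∈ E(G2) ✓
  (0,6) → (φ(0),φ(6)) = (2,7) ∈ E(G2) ✓
  (0,7) → (φ(0),φ(7)) = (2,3) ∈ E(G2) ✓
  (0,8) → (φ(0),φ(8)) = (1,2) ∈ E(G2) ✓
  (0,9) → (φ(0),φ(9)) = (2,6) ∈ E(G2) ✓
  (0,11) → (φ(0),φ(11)) = (2,10) ∈ E(G2) ✓
  (1,2) → (φ(1),φ(2)) = (8,9) ∈ E(G2) ✓
  (1,6) → (φ(1),φ(6)) = (7,8) ∈ E(G2) ✓
  (1,7) → (φ(1),φ(7)) = (3,8) ∈ E(G2) ✓
  (1,8) → (φ(1),φ(8)) = (1,8) ∈ E(G2) ✓
  (1,9) → (φ(1),φ(9)) = (6,8) ∈ E(G2) ✓
  (1,11) → (φ(1),φ(11)) = (8,10) ∈ E(G2) ✓
  (2,4) → (φ(2),φ(4)) = (9,11) ∈ E(G2) ✓
  (2,6) → (φ(2),φ(6)) = (7,9) ∈ E(G2) ✓
  (2,7) → (φ(2),φ(7)) = (3,9) ∈ E(G2) ✓
  (2,8) → (φ(2),φ(8)) = (1,9) ∈ E(G2) ✓
  (3,4) → (φ(3),φ(4)) = (4,11) ∈ E(G2) ✓
  (3,6) → (φ(3),φ(6)) = (4,7) ∈ E(G2) ✓
  (3,7) → (φ(3),φ(7)) = (3,4) ∈ E(G2) ✓
  (3,10) → (φ(3),φ(10)) = (0,4) ∈ E(G2) ✓
  (4,5) → (φ(4),φ(5)) = (5,11) ∈ E(G2) ✓
  (4,7) → (φ(4),φ(7)) = (3,11) ∈ E(G2) ✓
  (4,9) → (φ(4),φ(9)) = (6,11) ∈ E(G2) ✓
  (4,11) → (φ(4),φ(11)) = (10,11) ∈ E(G2) ✓
  (5,8) → (φ(5),φ(8)) = (1,5) ∈ E(G2) ✓
  (5,9) → (φ(5),φ(9)) = (5,6) ∈ E(G2) ✓
  (5,11) → (φ(5),φ(11)) = (5,10) ∈ E(G2) ✓
  (6,7) → (φ(6),φ(7)) = (3,7) ∈ E(G2) ✓
  (6,8) → (φ(6),φ(8)) = (1,7) ∈ E(G2) ✓
  (6,10) → (φ(6),φ(10)) = (0,7) ∈ E(G2) ✓
  (7,8) → (φ(7),φ(8)) = (1,3) ∈ E(G2) ✓
  (7,9) → (φ(7),φ(9)) = (3,6) ∈ E(G2) ✓
  (7,10) → (φ(7),φ(10)) = (0,3) ∈ E(G2) ✓
  (7,11) → (φ(7),φ(11)) = (3,10) ∈ E(G2) ✓
  (8,9) → (φ(8),φ(9)) = (1,6) ∈ E(G2) ✓
  (8,10) → (φ(8),φ(10)) = (0,1) ∈ E(G2) ✓
  (9,10) → (φ(9),φ(10)) = (0,6) ∈ E(G2) ✓
  (10,11) → (φ(10),φ(11)) = (0,10) ∈ E(G2) ✓
All 39 edges of G1 map to edges of G2, and |E(G1)| = |E(G2)| = 39, so φ is a bijection on edges as well as vertices. Hence G1 ≅ G2.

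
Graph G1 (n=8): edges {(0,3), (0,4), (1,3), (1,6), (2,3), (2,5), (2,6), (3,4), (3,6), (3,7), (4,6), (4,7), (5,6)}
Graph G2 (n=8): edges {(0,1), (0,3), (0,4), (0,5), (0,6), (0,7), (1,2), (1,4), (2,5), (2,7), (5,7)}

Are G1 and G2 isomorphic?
No, not isomorphic

The graphs are NOT isomorphic.

Counting triangles (3-cliques): G1 has 6, G2 has 3.
Triangle count is an isomorphism invariant, so differing triangle counts rule out isomorphism.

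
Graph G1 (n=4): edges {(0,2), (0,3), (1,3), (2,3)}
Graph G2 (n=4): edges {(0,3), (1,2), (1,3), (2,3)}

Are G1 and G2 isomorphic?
Yes, isomorphic

The graphs are isomorphic.
One valid mapping φ: V(G1) → V(G2): 0→1, 1→0, 2→2, 3→3

Verify φ preserves adjacency — for each edge of G1, its image is an edge of G2:
  (0,2) → (φ(0),φ(2)) = (1,2) ∈ E(G2) ✓
  (0,3) → (φ(0),φ(3)) = (1,3) ∈ E(G2) ✓
  (1,3) → (φ(1),φ(3)) = (0,3) ∈ E(G2) ✓
  (2,3) → (φ(2),φ(3)) = (2,3) ∈ E(G2) ✓
All 4 edges of G1 map to edges of G2, and |E(G1)| = |E(G2)| = 4, so φ is a bijection on edges as well as vertices. Hence G1 ≅ G2.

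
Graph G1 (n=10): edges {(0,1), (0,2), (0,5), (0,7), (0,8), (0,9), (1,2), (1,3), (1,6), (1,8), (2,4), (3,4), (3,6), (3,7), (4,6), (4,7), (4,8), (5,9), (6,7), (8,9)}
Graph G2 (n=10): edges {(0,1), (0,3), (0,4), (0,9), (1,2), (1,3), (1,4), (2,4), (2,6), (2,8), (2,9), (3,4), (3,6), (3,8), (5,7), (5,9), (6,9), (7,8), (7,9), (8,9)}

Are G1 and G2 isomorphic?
Yes, isomorphic

The graphs are isomorphic.
One valid mapping φ: V(G1) → V(G2): 0→9, 1→2, 2→6, 3→4, 4→3, 5→5, 6→1, 7→0, 8→8, 9→7

Verify φ preserves adjacency — for each edge of G1, its image is an edge of G2:
  (0,1) → (φ(0),φ(1)) = (2,9) ∈ E(G2) ✓
  (0,2) → (φ(0),φ(2)) = (6,9) ∈ E(G2) ✓
  (0,5) → (φ(0),φ(5)) = (5,9) ∈ E(G2) ✓
  (0,7) → (φ(0),φ(7)) = (0,9) ∈ E(G2) ✓
  (0,8) → (φ(0),φ(8)) = (8,9) ∈ E(G2) ✓
  (0,9) → (φ(0),φ(9)) = (7,9) ∈ E(G2) ✓
  (1,2) → (φ(1),φ(2)) = (2,6) ∈ E(G2) ✓
  (1,3) → (φ(1),φ(3)) = (2,4) ∈ E(G2) ✓
  (1,6) → (φ(1),φ(6)) = (1,2) ∈ E(G2) ✓
  (1,8) → (φ(1),φ(8)) = (2,8) ∈ E(G2) ✓
  (2,4) → (φ(2),φ(4)) = (3,6) ∈ E(G2) ✓
  (3,4) → (φ(3),φ(4)) = (3,4) ∈ E(G2) ✓
  (3,6) → (φ(3),φ(6)) = (1,4) ∈ E(G2) ✓
  (3,7) → (φ(3),φ(7)) = (0,4) ∈ E(G2) ✓
  (4,6) → (φ(4),φ(6)) = (1,3) ∈ E(G2) ✓
  (4,7) → (φ(4),φ(7)) = (0,3) ∈ E(G2) ✓
  (4,8) → (φ(4),φ(8)) = (3,8) ∈ E(G2) ✓
  (5,9) → (φ(5),φ(9)) = (5,7) ∈ E(G2) ✓
  (6,7) → (φ(6),φ(7)) = (0,1) ∈ E(G2) ✓
  (8,9) → (φ(8),φ(9)) = (7,8) ∈ E(G2) ✓
All 20 edges of G1 map to edges of G2, and |E(G1)| = |E(G2)| = 20, so φ is a bijection on edges as well as vertices. Hence G1 ≅ G2.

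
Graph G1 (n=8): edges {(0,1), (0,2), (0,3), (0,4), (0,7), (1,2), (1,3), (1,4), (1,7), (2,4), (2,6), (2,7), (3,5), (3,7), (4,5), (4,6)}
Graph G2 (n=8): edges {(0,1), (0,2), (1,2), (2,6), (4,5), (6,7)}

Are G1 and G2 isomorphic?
No, not isomorphic

The graphs are NOT isomorphic.

Connected components of G1: 1 component(s) with vertex sets [[0, 1, 2, 3, 4, 5, 6, 7]], sizes [8].
Connected components of G2: 3 component(s) with vertex sets [[3], [4, 5], [0, 1, 2, 6, 7]], sizes [1, 2, 5].
The number of connected components (and the multiset of component sizes) is an isomorphism invariant — an isomorphism maps each component of G1 bijectively onto a component of G2. Since G1 has 1 component(s) and G2 has 3, they cannot be isomorphic.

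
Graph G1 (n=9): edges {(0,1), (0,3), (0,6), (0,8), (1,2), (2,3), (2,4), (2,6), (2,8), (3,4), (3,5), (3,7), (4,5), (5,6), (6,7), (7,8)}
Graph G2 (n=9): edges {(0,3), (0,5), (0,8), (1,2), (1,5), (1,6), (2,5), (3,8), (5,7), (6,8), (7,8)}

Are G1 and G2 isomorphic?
No, not isomorphic

The graphs are NOT isomorphic.

Connected components of G1: 1 component(s) with vertex sets [[0, 1, 2, 3, 4, 5, 6, 7, 8]], sizes [9].
Connected components of G2: 2 component(s) with vertex sets [[4], [0, 1, 2, 3, 5, 6, 7, 8]], sizes [1, 8].
The number of connected components (and the multiset of component sizes) is an isomorphism invariant — an isomorphism maps each component of G1 bijectively onto a component of G2. Since G1 has 1 component(s) and G2 has 2, they cannot be isomorphic.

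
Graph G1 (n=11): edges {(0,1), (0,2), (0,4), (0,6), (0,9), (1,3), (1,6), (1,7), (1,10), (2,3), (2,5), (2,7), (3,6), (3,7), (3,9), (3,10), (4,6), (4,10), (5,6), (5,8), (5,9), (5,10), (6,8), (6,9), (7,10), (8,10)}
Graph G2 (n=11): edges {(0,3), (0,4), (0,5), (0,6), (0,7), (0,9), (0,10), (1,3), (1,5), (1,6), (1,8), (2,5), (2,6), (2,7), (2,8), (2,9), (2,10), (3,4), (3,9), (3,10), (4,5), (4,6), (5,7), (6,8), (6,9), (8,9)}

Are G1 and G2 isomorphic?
Yes, isomorphic

The graphs are isomorphic.
One valid mapping φ: V(G1) → V(G2): 0→3, 1→9, 2→1, 3→6, 4→10, 5→5, 6→0, 7→8, 8→7, 9→4, 10→2

Verify φ preserves adjacency — for each edge of G1, its image is an edge of G2:
  (0,1) → (φ(0),φ(1)) = (3,9) ∈ E(G2) ✓
  (0,2) → (φ(0),φ(2)) = (1,3) ∈ E(G2) ✓
  (0,4) → (φ(0),φ(4)) = (3,10) ∈ E(G2) ✓
  (0,6) → (φ(0),φ(6)) = (0,3) ∈ E(G2) ✓
  (0,9) → (φ(0),φ(9)) = (3,4) ∈ E(G2) ✓
  (1,3) → (φ(1),φ(3)) = (6,9) ∈ E(G2) ✓
  (1,6) → (φ(1),φ(6)) = (0,9) ∈ E(G2) ✓
  (1,7) → (φ(1),φ(7)) = (8,9) ∈ E(G2) ✓
  (1,10) → (φ(1),φ(10)) = (2,9) ∈ E(G2) ✓
  (2,3) → (φ(2),φ(3)) = (1,6) ∈ E(G2) ✓
  (2,5) → (φ(2),φ(5)) = (1,5) ∈ E(G2) ✓
  (2,7) → (φ(2),φ(7)) = (1,8) ∈ E(G2) ✓
  (3,6) → (φ(3),φ(6)) = (0,6) ∈ E(G2) ✓
  (3,7) → (φ(3),φ(7)) = (6,8) ∈ E(G2) ✓
  (3,9) → (φ(3),φ(9)) = (4,6) ∈ E(G2) ✓
  (3,10) → (φ(3),φ(10)) = (2,6) ∈ E(G2) ✓
  (4,6) → (φ(4),φ(6)) = (0,10) ∈ E(G2) ✓
  (4,10) → (φ(4),φ(10)) = (2,10) ∈ E(G2) ✓
  (5,6) → (φ(5),φ(6)) = (0,5) ∈ E(G2) ✓
  (5,8) → (φ(5),φ(8)) = (5,7) ∈ E(G2) ✓
  (5,9) → (φ(5),φ(9)) = (4,5) ∈ E(G2) ✓
  (5,10) → (φ(5),φ(10)) = (2,5) ∈ E(G2) ✓
  (6,8) → (φ(6),φ(8)) = (0,7) ∈ E(G2) ✓
  (6,9) → (φ(6),φ(9)) = (0,4) ∈ E(G2) ✓
  (7,10) → (φ(7),φ(10)) = (2,8) ∈ E(G2) ✓
  (8,10) → (φ(8),φ(10)) = (2,7) ∈ E(G2) ✓
All 26 edges of G1 map to edges of G2, and |E(G1)| = |E(G2)| = 26, so φ is a bijection on edges as well as vertices. Hence G1 ≅ G2.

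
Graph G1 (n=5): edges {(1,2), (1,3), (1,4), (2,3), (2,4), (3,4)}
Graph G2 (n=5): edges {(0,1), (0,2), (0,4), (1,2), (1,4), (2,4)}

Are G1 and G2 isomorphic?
Yes, isomorphic

The graphs are isomorphic.
One valid mapping φ: V(G1) → V(G2): 0→3, 1→1, 2→4, 3→0, 4→2

Verify φ preserves adjacency — for each edge of G1, its image is an edge of G2:
  (1,2) → (φ(1),φ(2)) = (1,4) ∈ E(G2) ✓
  (1,3) → (φ(1),φ(3)) = (0,1) ∈ E(G2) ✓
  (1,4) → (φ(1),φ(4)) = (1,2) ∈ E(G2) ✓
  (2,3) → (φ(2),φ(3)) = (0,4) ∈ E(G2) ✓
  (2,4) → (φ(2),φ(4)) = (2,4) ∈ E(G2) ✓
  (3,4) → (φ(3),φ(4)) = (0,2) ∈ E(G2) ✓
All 6 edges of G1 map to edges of G2, and |E(G1)| = |E(G2)| = 6, so φ is a bijection on edges as well as vertices. Hence G1 ≅ G2.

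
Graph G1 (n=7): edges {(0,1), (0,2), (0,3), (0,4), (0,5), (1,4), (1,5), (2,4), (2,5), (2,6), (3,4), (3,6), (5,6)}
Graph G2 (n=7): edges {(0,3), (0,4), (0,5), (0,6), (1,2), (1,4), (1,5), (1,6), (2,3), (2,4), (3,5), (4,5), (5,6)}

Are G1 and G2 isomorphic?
Yes, isomorphic

The graphs are isomorphic.
One valid mapping φ: V(G1) → V(G2): 0→5, 1→6, 2→4, 3→3, 4→0, 5→1, 6→2

Verify φ preserves adjacency — for each edge of G1, its image is an edge of G2:
  (0,1) → (φ(0),φ(1)) = (5,6) ∈ E(G2) ✓
  (0,2) → (φ(0),φ(2)) = (4,5) ∈ E(G2) ✓
  (0,3) → (φ(0),φ(3)) = (3,5) ∈ E(G2) ✓
  (0,4) → (φ(0),φ(4)) = (0,5) ∈ E(G2) ✓
  (0,5) → (φ(0),φ(5)) = (1,5) ∈ E(G2) ✓
  (1,4) → (φ(1),φ(4)) = (0,6) ∈ E(G2) ✓
  (1,5) → (φ(1),φ(5)) = (1,6) ∈ E(G2) ✓
  (2,4) → (φ(2),φ(4)) = (0,4) ∈ E(G2) ✓
  (2,5) → (φ(2),φ(5)) = (1,4) ∈ E(G2) ✓
  (2,6) → (φ(2),φ(6)) = (2,4) ∈ E(G2) ✓
  (3,4) → (φ(3),φ(4)) = (0,3) ∈ E(G2) ✓
  (3,6) → (φ(3),φ(6)) = (2,3) ∈ E(G2) ✓
  (5,6) → (φ(5),φ(6)) = (1,2) ∈ E(G2) ✓
All 13 edges of G1 map to edges of G2, and |E(G1)| = |E(G2)| = 13, so φ is a bijection on edges as well as vertices. Hence G1 ≅ G2.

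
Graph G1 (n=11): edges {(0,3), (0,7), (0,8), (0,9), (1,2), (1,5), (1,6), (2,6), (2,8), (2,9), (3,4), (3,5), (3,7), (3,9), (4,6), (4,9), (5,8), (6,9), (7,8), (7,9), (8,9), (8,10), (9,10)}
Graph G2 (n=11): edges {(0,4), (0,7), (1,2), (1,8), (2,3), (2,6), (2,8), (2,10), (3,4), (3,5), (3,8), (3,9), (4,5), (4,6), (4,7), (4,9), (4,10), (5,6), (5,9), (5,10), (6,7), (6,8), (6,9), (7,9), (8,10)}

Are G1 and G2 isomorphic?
No, not isomorphic

The graphs are NOT isomorphic.

Counting triangles (3-cliques): G1 has 13, G2 has 16.
Triangle count is an isomorphism invariant, so differing triangle counts rule out isomorphism.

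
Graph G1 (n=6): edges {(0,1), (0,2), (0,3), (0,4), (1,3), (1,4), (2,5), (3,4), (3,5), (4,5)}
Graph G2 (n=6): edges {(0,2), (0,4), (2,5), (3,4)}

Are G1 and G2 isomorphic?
No, not isomorphic

The graphs are NOT isomorphic.

Connected components of G1: 1 component(s) with vertex sets [[0, 1, 2, 3, 4, 5]], sizes [6].
Connected components of G2: 2 component(s) with vertex sets [[1], [0, 2, 3, 4, 5]], sizes [1, 5].
The number of connected components (and the multiset of component sizes) is an isomorphism invariant — an isomorphism maps each component of G1 bijectively onto a component of G2. Since G1 has 1 component(s) and G2 has 2, they cannot be isomorphic.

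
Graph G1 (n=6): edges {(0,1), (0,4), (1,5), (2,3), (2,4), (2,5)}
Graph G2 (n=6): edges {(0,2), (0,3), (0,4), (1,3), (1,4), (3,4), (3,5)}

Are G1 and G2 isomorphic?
No, not isomorphic

The graphs are NOT isomorphic.

Degrees in G1: deg(0)=2, deg(1)=2, deg(2)=3, deg(3)=1, deg(4)=2, deg(5)=2.
Sorted degree sequence of G1: [3, 2, 2, 2, 2, 1].
Degrees in G2: deg(0)=3, deg(1)=2, deg(2)=1, deg(3)=4, deg(4)=3, deg(5)=1.
Sorted degree sequence of G2: [4, 3, 3, 2, 1, 1].
The (sorted) degree sequence is an isomorphism invariant, so since G1 and G2 have different degree sequences they cannot be isomorphic.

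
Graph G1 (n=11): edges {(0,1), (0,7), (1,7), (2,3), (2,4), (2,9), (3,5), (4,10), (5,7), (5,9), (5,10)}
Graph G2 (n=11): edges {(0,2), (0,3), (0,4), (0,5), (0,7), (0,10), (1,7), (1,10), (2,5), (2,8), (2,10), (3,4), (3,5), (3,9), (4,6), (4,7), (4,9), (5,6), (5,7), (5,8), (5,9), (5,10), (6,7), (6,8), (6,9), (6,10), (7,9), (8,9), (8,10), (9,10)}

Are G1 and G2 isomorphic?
No, not isomorphic

The graphs are NOT isomorphic.

Counting triangles (3-cliques): G1 has 1, G2 has 28.
Triangle count is an isomorphism invariant, so differing triangle counts rule out isomorphism.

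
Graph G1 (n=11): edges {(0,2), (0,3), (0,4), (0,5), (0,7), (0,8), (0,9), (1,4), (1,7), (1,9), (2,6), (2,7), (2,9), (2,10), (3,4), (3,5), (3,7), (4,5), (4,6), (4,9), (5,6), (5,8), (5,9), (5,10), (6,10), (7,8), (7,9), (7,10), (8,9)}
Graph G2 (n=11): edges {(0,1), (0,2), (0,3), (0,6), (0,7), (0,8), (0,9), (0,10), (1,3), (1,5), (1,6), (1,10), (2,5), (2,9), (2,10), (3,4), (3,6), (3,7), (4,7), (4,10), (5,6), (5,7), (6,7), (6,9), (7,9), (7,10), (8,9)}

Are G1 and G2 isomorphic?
No, not isomorphic

The graphs are NOT isomorphic.

Degrees in G1: deg(0)=7, deg(1)=3, deg(2)=5, deg(3)=4, deg(4)=6, deg(5)=7, deg(6)=4, deg(7)=7, deg(8)=4, deg(9)=7, deg(10)=4.
Sorted degree sequence of G1: [7, 7, 7, 7, 6, 5, 4, 4, 4, 4, 3].
Degrees in G2: deg(0)=8, deg(1)=5, deg(2)=4, deg(3)=5, deg(4)=3, deg(5)=4, deg(6)=6, deg(7)=7, deg(8)=2, deg(9)=5, deg(10)=5.
Sorted degree sequence of G2: [8, 7, 6, 5, 5, 5, 5, 4, 4, 3, 2].
The (sorted) degree sequence is an isomorphism invariant, so since G1 and G2 have different degree sequences they cannot be isomorphic.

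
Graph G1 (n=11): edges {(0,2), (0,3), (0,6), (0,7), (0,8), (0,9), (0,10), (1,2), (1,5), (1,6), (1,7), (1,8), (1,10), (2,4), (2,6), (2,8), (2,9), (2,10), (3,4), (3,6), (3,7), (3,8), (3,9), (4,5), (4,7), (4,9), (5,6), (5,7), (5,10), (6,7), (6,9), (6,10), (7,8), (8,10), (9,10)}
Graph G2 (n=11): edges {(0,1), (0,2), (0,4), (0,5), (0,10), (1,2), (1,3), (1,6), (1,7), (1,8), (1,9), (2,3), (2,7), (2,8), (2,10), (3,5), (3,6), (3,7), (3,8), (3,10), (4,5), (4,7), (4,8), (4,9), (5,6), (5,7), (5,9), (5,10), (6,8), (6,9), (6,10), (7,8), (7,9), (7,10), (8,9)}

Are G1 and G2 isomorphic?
Yes, isomorphic

The graphs are isomorphic.
One valid mapping φ: V(G1) → V(G2): 0→3, 1→9, 2→1, 3→10, 4→0, 5→4, 6→7, 7→5, 8→6, 9→2, 10→8

Verify φ preserves adjacency — for each edge of G1, its image is an edge of G2:
  (0,2) → (φ(0),φ(2)) = (1,3) ∈ E(G2) ✓
  (0,3) → (φ(0),φ(3)) = (3,10) ∈ E(G2) ✓
  (0,6) → (φ(0),φ(6)) = (3,7) ∈ E(G2) ✓
  (0,7) → (φ(0),φ(7)) = (3,5) ∈ E(G2) ✓
  (0,8) → (φ(0),φ(8)) = (3,6) ∈ E(G2) ✓
  (0,9) → (φ(0),φ(9)) = (2,3) ∈ E(G2) ✓
  (0,10) → (φ(0),φ(10)) = (3,8) ∈ E(G2) ✓
  (1,2) → (φ(1),φ(2)) = (1,9) ∈ E(G2) ✓
  (1,5) → (φ(1),φ(5)) = (4,9) ∈ E(G2) ✓
  (1,6) → (φ(1),φ(6)) = (7,9) ∈ E(G2) ✓
  (1,7) → (φ(1),φ(7)) = (5,9) ∈ E(G2) ✓
  (1,8) → (φ(1),φ(8)) = (6,9) ∈ E(G2) ✓
  (1,10) → (φ(1),φ(10)) = (8,9) ∈ E(G2) ✓
  (2,4) → (φ(2),φ(4)) = (0,1) ∈ E(G2) ✓
  (2,6) → (φ(2),φ(6)) = (1,7) ∈ E(G2) ✓
  (2,8) → (φ(2),φ(8)) = (1,6) ∈ E(G2) ✓
  (2,9) → (φ(2),φ(9)) = (1,2) ∈ E(G2) ✓
  (2,10) → (φ(2),φ(10)) = (1,8) ∈ E(G2) ✓
  (3,4) → (φ(3),φ(4)) = (0,10) ∈ E(G2) ✓
  (3,6) → (φ(3),φ(6)) = (7,10) ∈ E(G2) ✓
  (3,7) → (φ(3),φ(7)) = (5,10) ∈ E(G2) ✓
  (3,8) → (φ(3),φ(8)) = (6,10) ∈ E(G2) ✓
  (3,9) → (φ(3),φ(9)) = (2,10) ∈ E(G2) ✓
  (4,5) → (φ(4),φ(5)) = (0,4) ∈ E(G2) ✓
  (4,7) → (φ(4),φ(7)) = (0,5) ∈ E(G2) ✓
  (4,9) → (φ(4),φ(9)) = (0,2) ∈ E(G2) ✓
  (5,6) → (φ(5),φ(6)) = (4,7) ∈ E(G2) ✓
  (5,7) → (φ(5),φ(7)) = (4,5) ∈ E(G2) ✓
  (5,10) → (φ(5),φ(10)) = (4,8) ∈ E(G2) ✓
  (6,7) → (φ(6),φ(7)) = (5,7) ∈ E(G2) ✓
  (6,9) → (φ(6),φ(9)) = (2,7) ∈ E(G2) ✓
  (6,10) → (φ(6),φ(10)) = (7,8) ∈ E(G2) ✓
  (7,8) → (φ(7),φ(8)) = (5,6) ∈ E(G2) ✓
  (8,10) → (φ(8),φ(10)) = (6,8) ∈ E(G2) ✓
  (9,10) → (φ(9),φ(10)) = (2,8) ∈ E(G2) ✓
All 35 edges of G1 map to edges of G2, and |E(G1)| = |E(G2)| = 35, so φ is a bijection on edges as well as vertices. Hence G1 ≅ G2.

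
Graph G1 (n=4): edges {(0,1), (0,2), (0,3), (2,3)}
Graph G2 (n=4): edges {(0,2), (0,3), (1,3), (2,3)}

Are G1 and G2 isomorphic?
Yes, isomorphic

The graphs are isomorphic.
One valid mapping φ: V(G1) → V(G2): 0→3, 1→1, 2→2, 3→0

Verify φ preserves adjacency — for each edge of G1, its image is an edge of G2:
  (0,1) → (φ(0),φ(1)) = (1,3) ∈ E(G2) ✓
  (0,2) → (φ(0),φ(2)) = (2,3) ∈ E(G2) ✓
  (0,3) → (φ(0),φ(3)) = (0,3) ∈ E(G2) ✓
  (2,3) → (φ(2),φ(3)) = (0,2) ∈ E(G2) ✓
All 4 edges of G1 map to edges of G2, and |E(G1)| = |E(G2)| = 4, so φ is a bijection on edges as well as vertices. Hence G1 ≅ G2.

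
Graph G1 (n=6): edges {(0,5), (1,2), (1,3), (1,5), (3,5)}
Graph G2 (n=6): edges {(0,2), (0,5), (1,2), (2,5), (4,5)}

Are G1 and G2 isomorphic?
Yes, isomorphic

The graphs are isomorphic.
One valid mapping φ: V(G1) → V(G2): 0→4, 1→2, 2→1, 3→0, 4→3, 5→5

Verify φ preserves adjacency — for each edge of G1, its image is an edge of G2:
  (0,5) → (φ(0),φ(5)) = (4,5) ∈ E(G2) ✓
  (1,2) → (φ(1),φ(2)) = (1,2) ∈ E(G2) ✓
  (1,3) → (φ(1),φ(3)) = (0,2) ∈ E(G2) ✓
  (1,5) → (φ(1),φ(5)) = (2,5) ∈ E(G2) ✓
  (3,5) → (φ(3),φ(5)) = (0,5) ∈ E(G2) ✓
All 5 edges of G1 map to edges of G2, and |E(G1)| = |E(G2)| = 5, so φ is a bijection on edges as well as vertices. Hence G1 ≅ G2.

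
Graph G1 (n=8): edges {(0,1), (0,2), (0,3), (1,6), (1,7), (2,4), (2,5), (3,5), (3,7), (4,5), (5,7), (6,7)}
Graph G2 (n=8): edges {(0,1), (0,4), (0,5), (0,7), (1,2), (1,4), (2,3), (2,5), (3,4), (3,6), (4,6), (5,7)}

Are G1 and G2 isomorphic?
Yes, isomorphic

The graphs are isomorphic.
One valid mapping φ: V(G1) → V(G2): 0→2, 1→5, 2→3, 3→1, 4→6, 5→4, 6→7, 7→0

Verify φ preserves adjacency — for each edge of G1, its image is an edge of G2:
  (0,1) → (φ(0),φ(1)) = (2,5) ∈ E(G2) ✓
  (0,2) → (φ(0),φ(2)) = (2,3) ∈ E(G2) ✓
  (0,3) → (φ(0),φ(3)) = (1,2) ∈ E(G2) ✓
  (1,6) → (φ(1),φ(6)) = (5,7) ∈ E(G2) ✓
  (1,7) → (φ(1),φ(7)) = (0,5) ∈ E(G2) ✓
  (2,4) → (φ(2),φ(4)) = (3,6) ∈ E(G2) ✓
  (2,5) → (φ(2),φ(5)) = (3,4) ∈ E(G2) ✓
  (3,5) → (φ(3),φ(5)) = (1,4) ∈ E(G2) ✓
  (3,7) → (φ(3),φ(7)) = (0,1) ∈ E(G2) ✓
  (4,5) → (φ(4),φ(5)) = (4,6) ∈ E(G2) ✓
  (5,7) → (φ(5),φ(7)) = (0,4) ∈ E(G2) ✓
  (6,7) → (φ(6),φ(7)) = (0,7) ∈ E(G2) ✓
All 12 edges of G1 map to edges of G2, and |E(G1)| = |E(G2)| = 12, so φ is a bijection on edges as well as vertices. Hence G1 ≅ G2.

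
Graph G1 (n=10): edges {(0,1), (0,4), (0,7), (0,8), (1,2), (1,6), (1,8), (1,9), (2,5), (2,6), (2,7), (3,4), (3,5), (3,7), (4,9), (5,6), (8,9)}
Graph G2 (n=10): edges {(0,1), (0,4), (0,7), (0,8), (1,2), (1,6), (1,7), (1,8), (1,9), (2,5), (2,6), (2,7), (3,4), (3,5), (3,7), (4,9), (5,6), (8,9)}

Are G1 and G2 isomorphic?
No, not isomorphic

The graphs are NOT isomorphic.

Counting edges: G1 has 17 edge(s); G2 has 18 edge(s).
Edge count is an isomorphism invariant (a bijection on vertices induces a bijection on edges), so differing edge counts rule out isomorphism.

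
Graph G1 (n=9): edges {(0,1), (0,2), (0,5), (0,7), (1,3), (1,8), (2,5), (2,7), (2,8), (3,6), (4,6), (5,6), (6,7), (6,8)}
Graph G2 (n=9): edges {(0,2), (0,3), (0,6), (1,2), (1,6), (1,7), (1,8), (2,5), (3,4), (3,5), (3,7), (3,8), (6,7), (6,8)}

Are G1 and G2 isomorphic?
Yes, isomorphic

The graphs are isomorphic.
One valid mapping φ: V(G1) → V(G2): 0→1, 1→2, 2→6, 3→5, 4→4, 5→7, 6→3, 7→8, 8→0

Verify φ preserves adjacency — for each edge of G1, its image is an edge of G2:
  (0,1) → (φ(0),φ(1)) = (1,2) ∈ E(G2) ✓
  (0,2) → (φ(0),φ(2)) = (1,6) ∈ E(G2) ✓
  (0,5) → (φ(0),φ(5)) = (1,7) ∈ E(G2) ✓
  (0,7) → (φ(0),φ(7)) = (1,8) ∈ E(G2) ✓
  (1,3) → (φ(1),φ(3)) = (2,5) ∈ E(G2) ✓
  (1,8) → (φ(1),φ(8)) = (0,2) ∈ E(G2) ✓
  (2,5) → (φ(2),φ(5)) = (6,7) ∈ E(G2) ✓
  (2,7) → (φ(2),φ(7)) = (6,8) ∈ E(G2) ✓
  (2,8) → (φ(2),φ(8)) = (0,6) ∈ E(G2) ✓
  (3,6) → (φ(3),φ(6)) = (3,5) ∈ E(G2) ✓
  (4,6) → (φ(4),φ(6)) = (3,4) ∈ E(G2) ✓
  (5,6) → (φ(5),φ(6)) = (3,7) ∈ E(G2) ✓
  (6,7) → (φ(6),φ(7)) = (3,8) ∈ E(G2) ✓
  (6,8) → (φ(6),φ(8)) = (0,3) ∈ E(G2) ✓
All 14 edges of G1 map to edges of G2, and |E(G1)| = |E(G2)| = 14, so φ is a bijection on edges as well as vertices. Hence G1 ≅ G2.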